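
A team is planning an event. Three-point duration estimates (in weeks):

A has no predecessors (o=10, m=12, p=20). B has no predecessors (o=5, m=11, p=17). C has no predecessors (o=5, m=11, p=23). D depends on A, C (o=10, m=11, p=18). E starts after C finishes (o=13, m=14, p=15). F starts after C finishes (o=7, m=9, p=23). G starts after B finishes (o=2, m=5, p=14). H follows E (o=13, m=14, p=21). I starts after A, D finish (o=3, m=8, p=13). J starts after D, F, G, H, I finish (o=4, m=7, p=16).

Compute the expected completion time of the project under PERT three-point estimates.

49 weeks

te_A = (10 + 4·12 + 20)/6 = 78/6 = 13
te_B = (5 + 4·11 + 17)/6 = 66/6 = 11
te_C = (5 + 4·11 + 23)/6 = 72/6 = 12
te_D = (10 + 4·11 + 18)/6 = 72/6 = 12
te_E = (13 + 4·14 + 15)/6 = 84/6 = 14
te_F = (7 + 4·9 + 23)/6 = 66/6 = 11
te_G = (2 + 4·5 + 14)/6 = 36/6 = 6
te_H = (13 + 4·14 + 21)/6 = 90/6 = 15
te_I = (3 + 4·8 + 13)/6 = 48/6 = 8
te_J = (4 + 4·7 + 16)/6 = 48/6 = 8

Forward pass:
ES_A = 0; EF_A = 13
ES_B = 0; EF_B = 11
ES_C = 0; EF_C = 12
ES_D = max(EF_A=13, EF_C=12) = 13; EF_D = 13+12 = 25
ES_E = 12; EF_E = 12+14 = 26
ES_F = 12; EF_F = 12+11 = 23
ES_G = 11; EF_G = 11+6 = 17
ES_H = 26; EF_H = 26+15 = 41
ES_I = max(EF_A=13, EF_D=25) = 25; EF_I = 25+8 = 33
ES_J = max(EF_D=25, EF_F=23, EF_G=17, EF_H=41, EF_I=33) = 41; EF_J = 41+8 = 49
Expected project duration μ = 49 weeks. Critical path: C → E → H → J.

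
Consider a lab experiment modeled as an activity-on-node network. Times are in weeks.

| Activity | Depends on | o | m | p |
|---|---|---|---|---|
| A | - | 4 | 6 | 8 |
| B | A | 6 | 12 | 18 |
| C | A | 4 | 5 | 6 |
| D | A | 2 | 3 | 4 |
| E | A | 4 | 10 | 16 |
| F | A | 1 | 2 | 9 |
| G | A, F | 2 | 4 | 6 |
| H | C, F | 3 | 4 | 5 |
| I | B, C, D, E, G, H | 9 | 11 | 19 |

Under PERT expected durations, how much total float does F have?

5 weeks

te_A = (4 + 4·6 + 8)/6 = 36/6 = 6
te_B = (6 + 4·12 + 18)/6 = 72/6 = 12
te_C = (4 + 4·5 + 6)/6 = 30/6 = 5
te_D = (2 + 4·3 + 4)/6 = 18/6 = 3
te_E = (4 + 4·10 + 16)/6 = 60/6 = 10
te_F = (1 + 4·2 + 9)/6 = 18/6 = 3
te_G = (2 + 4·4 + 6)/6 = 24/6 = 4
te_H = (3 + 4·4 + 5)/6 = 24/6 = 4
te_I = (9 + 4·11 + 19)/6 = 72/6 = 12

Forward pass:
ES_A = 0; EF_A = 6
ES_B = 6; EF_B = 6+12 = 18
ES_C = 6; EF_C = 6+5 = 11
ES_D = 6; EF_D = 6+3 = 9
ES_E = 6; EF_E = 6+10 = 16
ES_F = 6; EF_F = 6+3 = 9
ES_G = max(EF_A=6, EF_F=9) = 9; EF_G = 9+4 = 13
ES_H = max(EF_C=11, EF_F=9) = 11; EF_H = 11+4 = 15
ES_I = max(EF_B=18, EF_C=11, EF_D=9, EF_E=16, EF_G=13, EF_H=15) = 18; EF_I = 18+12 = 30
Expected project duration μ = 30 weeks. Critical path: A → B → I.

Backward pass:
LF_I = 30; LS_I = 30−12 = 18
LF_H = LS_I = 18; LS_H = 18−4 = 14
LF_G = LS_I = 18; LS_G = 18−4 = 14
LF_F = min(LS_G=14, LS_H=14) = 14; LS_F = 14−3 = 11
LF_E = LS_I = 18; LS_E = 18−10 = 8
LF_D = LS_I = 18; LS_D = 18−3 = 15
LF_C = min(LS_H=14, LS_I=18) = 14; LS_C = 14−5 = 9
LF_B = LS_I = 18; LS_B = 18−12 = 6
LF_A = min(LS_B=6, LS_C=9, LS_D=15, LS_E=8, LS_F=11, LS_G=14) = 6; LS_A = 6−6 = 0
Slack_F = LS_F − ES_F = 11 − 6 = 5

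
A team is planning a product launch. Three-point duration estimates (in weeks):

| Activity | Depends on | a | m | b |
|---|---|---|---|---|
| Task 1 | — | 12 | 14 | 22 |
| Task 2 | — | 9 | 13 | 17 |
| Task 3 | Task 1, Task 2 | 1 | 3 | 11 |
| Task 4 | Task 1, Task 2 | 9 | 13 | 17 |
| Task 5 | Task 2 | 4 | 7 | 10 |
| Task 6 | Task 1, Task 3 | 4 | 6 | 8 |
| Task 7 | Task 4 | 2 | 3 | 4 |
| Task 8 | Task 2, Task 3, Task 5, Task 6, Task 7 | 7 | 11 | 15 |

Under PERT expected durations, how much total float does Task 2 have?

2 weeks

te_Task 1 = (12 + 4·14 + 22)/6 = 90/6 = 15
te_Task 2 = (9 + 4·13 + 17)/6 = 78/6 = 13
te_Task 3 = (1 + 4·3 + 11)/6 = 24/6 = 4
te_Task 4 = (9 + 4·13 + 17)/6 = 78/6 = 13
te_Task 5 = (4 + 4·7 + 10)/6 = 42/6 = 7
te_Task 6 = (4 + 4·6 + 8)/6 = 36/6 = 6
te_Task 7 = (2 + 4·3 + 4)/6 = 18/6 = 3
te_Task 8 = (7 + 4·11 + 15)/6 = 66/6 = 11

Forward pass:
ES_Task 1 = 0; EF_Task 1 = 15
ES_Task 2 = 0; EF_Task 2 = 13
ES_Task 3 = max(EF_Task 1=15, EF_Task 2=13) = 15; EF_Task 3 = 15+4 = 19
ES_Task 4 = max(EF_Task 1=15, EF_Task 2=13) = 15; EF_Task 4 = 15+13 = 28
ES_Task 5 = 13; EF_Task 5 = 13+7 = 20
ES_Task 6 = max(EF_Task 1=15, EF_Task 3=19) = 19; EF_Task 6 = 19+6 = 25
ES_Task 7 = 28; EF_Task 7 = 28+3 = 31
ES_Task 8 = max(EF_Task 2=13, EF_Task 3=19, EF_Task 5=20, EF_Task 6=25, EF_Task 7=31) = 31; EF_Task 8 = 31+11 = 42
Expected project duration μ = 42 weeks. Critical path: Task 1 → Task 4 → Task 7 → Task 8.

Backward pass:
LF_Task 8 = 42; LS_Task 8 = 42−11 = 31
LF_Task 7 = LS_Task 8 = 31; LS_Task 7 = 31−3 = 28
LF_Task 6 = LS_Task 8 = 31; LS_Task 6 = 31−6 = 25
LF_Task 5 = LS_Task 8 = 31; LS_Task 5 = 31−7 = 24
LF_Task 4 = LS_Task 7 = 28; LS_Task 4 = 28−13 = 15
LF_Task 3 = min(LS_Task 6=25, LS_Task 8=31) = 25; LS_Task 3 = 25−4 = 21
LF_Task 2 = min(LS_Task 3=21, LS_Task 4=15, LS_Task 5=24, LS_Task 8=31) = 15; LS_Task 2 = 15−13 = 2
LF_Task 1 = min(LS_Task 3=21, LS_Task 4=15, LS_Task 6=25) = 15; LS_Task 1 = 15−15 = 0
Slack_Task 2 = LS_Task 2 − ES_Task 2 = 2 − 0 = 2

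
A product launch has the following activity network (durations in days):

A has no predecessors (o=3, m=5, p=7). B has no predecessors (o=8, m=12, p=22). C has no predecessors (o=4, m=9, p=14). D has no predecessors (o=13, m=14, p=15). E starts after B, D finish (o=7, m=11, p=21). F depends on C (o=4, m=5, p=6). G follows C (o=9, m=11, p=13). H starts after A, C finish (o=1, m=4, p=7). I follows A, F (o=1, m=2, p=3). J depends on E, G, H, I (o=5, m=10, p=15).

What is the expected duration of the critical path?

te_A = (3 + 4·5 + 7)/6 = 30/6 = 5
te_B = (8 + 4·12 + 22)/6 = 78/6 = 13
te_C = (4 + 4·9 + 14)/6 = 54/6 = 9
te_D = (13 + 4·14 + 15)/6 = 84/6 = 14
te_E = (7 + 4·11 + 21)/6 = 72/6 = 12
te_F = (4 + 4·5 + 6)/6 = 30/6 = 5
te_G = (9 + 4·11 + 13)/6 = 66/6 = 11
te_H = (1 + 4·4 + 7)/6 = 24/6 = 4
te_I = (1 + 4·2 + 3)/6 = 12/6 = 2
te_J = (5 + 4·10 + 15)/6 = 60/6 = 10

Forward pass:
ES_A = 0; EF_A = 5
ES_B = 0; EF_B = 13
ES_C = 0; EF_C = 9
ES_D = 0; EF_D = 14
ES_E = max(EF_B=13, EF_D=14) = 14; EF_E = 14+12 = 26
ES_F = 9; EF_F = 9+5 = 14
ES_G = 9; EF_G = 9+11 = 20
ES_H = max(EF_A=5, EF_C=9) = 9; EF_H = 9+4 = 13
ES_I = max(EF_A=5, EF_F=14) = 14; EF_I = 14+2 = 16
ES_J = max(EF_E=26, EF_G=20, EF_H=13, EF_I=16) = 26; EF_J = 26+10 = 36
Expected project duration μ = 36 days. Critical path: D → E → J.

36 days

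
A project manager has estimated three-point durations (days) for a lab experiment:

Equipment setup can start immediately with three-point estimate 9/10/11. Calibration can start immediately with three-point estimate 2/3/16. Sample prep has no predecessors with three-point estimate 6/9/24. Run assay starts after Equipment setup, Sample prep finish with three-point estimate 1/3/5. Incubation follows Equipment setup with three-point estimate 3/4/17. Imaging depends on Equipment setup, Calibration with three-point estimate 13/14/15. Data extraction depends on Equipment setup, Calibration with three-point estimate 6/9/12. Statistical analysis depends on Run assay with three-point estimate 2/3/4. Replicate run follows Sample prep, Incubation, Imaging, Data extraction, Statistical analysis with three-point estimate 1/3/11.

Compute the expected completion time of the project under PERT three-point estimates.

te_Equipment setup = (9 + 4·10 + 11)/6 = 60/6 = 10
te_Calibration = (2 + 4·3 + 16)/6 = 30/6 = 5
te_Sample prep = (6 + 4·9 + 24)/6 = 66/6 = 11
te_Run assay = (1 + 4·3 + 5)/6 = 18/6 = 3
te_Incubation = (3 + 4·4 + 17)/6 = 36/6 = 6
te_Imaging = (13 + 4·14 + 15)/6 = 84/6 = 14
te_Data extraction = (6 + 4·9 + 12)/6 = 54/6 = 9
te_Statistical analysis = (2 + 4·3 + 4)/6 = 18/6 = 3
te_Replicate run = (1 + 4·3 + 11)/6 = 24/6 = 4

Forward pass:
ES_Equipment setup = 0; EF_Equipment setup = 10
ES_Calibration = 0; EF_Calibration = 5
ES_Sample prep = 0; EF_Sample prep = 11
ES_Run assay = max(EF_Equipment setup=10, EF_Sample prep=11) = 11; EF_Run assay = 11+3 = 14
ES_Incubation = 10; EF_Incubation = 10+6 = 16
ES_Imaging = max(EF_Equipment setup=10, EF_Calibration=5) = 10; EF_Imaging = 10+14 = 24
ES_Data extraction = max(EF_Equipment setup=10, EF_Calibration=5) = 10; EF_Data extraction = 10+9 = 19
ES_Statistical analysis = 14; EF_Statistical analysis = 14+3 = 17
ES_Replicate run = max(EF_Sample prep=11, EF_Incubation=16, EF_Imaging=24, EF_Data extraction=19, EF_Statistical analysis=17) = 24; EF_Replicate run = 24+4 = 28
Expected project duration μ = 28 days. Critical path: Equipment setup → Imaging → Replicate run.

28 days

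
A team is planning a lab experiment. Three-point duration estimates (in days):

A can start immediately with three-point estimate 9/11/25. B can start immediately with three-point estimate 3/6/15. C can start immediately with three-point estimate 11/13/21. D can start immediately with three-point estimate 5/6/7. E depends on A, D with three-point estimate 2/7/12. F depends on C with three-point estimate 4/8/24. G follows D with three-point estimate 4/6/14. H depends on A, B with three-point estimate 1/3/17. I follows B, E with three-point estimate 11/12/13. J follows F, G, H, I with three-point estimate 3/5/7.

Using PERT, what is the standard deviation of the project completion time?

3.23 days

te_A = (9 + 4·11 + 25)/6 = 78/6 = 13; σ²_A = ((25−9)/6)² = 7.111
te_B = (3 + 4·6 + 15)/6 = 42/6 = 7; σ²_B = ((15−3)/6)² = 4.000
te_C = (11 + 4·13 + 21)/6 = 84/6 = 14; σ²_C = ((21−11)/6)² = 2.778
te_D = (5 + 4·6 + 7)/6 = 36/6 = 6; σ²_D = ((7−5)/6)² = 0.111
te_E = (2 + 4·7 + 12)/6 = 42/6 = 7; σ²_E = ((12−2)/6)² = 2.778
te_F = (4 + 4·8 + 24)/6 = 60/6 = 10; σ²_F = ((24−4)/6)² = 11.111
te_G = (4 + 4·6 + 14)/6 = 42/6 = 7; σ²_G = ((14−4)/6)² = 2.778
te_H = (1 + 4·3 + 17)/6 = 30/6 = 5; σ²_H = ((17−1)/6)² = 7.111
te_I = (11 + 4·12 + 13)/6 = 72/6 = 12; σ²_I = ((13−11)/6)² = 0.111
te_J = (3 + 4·5 + 7)/6 = 30/6 = 5; σ²_J = ((7−3)/6)² = 0.444

Forward pass:
ES_A = 0; EF_A = 13
ES_B = 0; EF_B = 7
ES_C = 0; EF_C = 14
ES_D = 0; EF_D = 6
ES_E = max(EF_A=13, EF_D=6) = 13; EF_E = 13+7 = 20
ES_F = 14; EF_F = 14+10 = 24
ES_G = 6; EF_G = 6+7 = 13
ES_H = max(EF_A=13, EF_B=7) = 13; EF_H = 13+5 = 18
ES_I = max(EF_B=7, EF_E=20) = 20; EF_I = 20+12 = 32
ES_J = max(EF_F=24, EF_G=13, EF_H=18, EF_I=32) = 32; EF_J = 32+5 = 37
Expected project duration μ = 37 days. Critical path: A → E → I → J.

Variance along critical path = 7.111 + 2.778 + 0.111 + 0.444 = 10.444
σ = √10.444 = 3.232 days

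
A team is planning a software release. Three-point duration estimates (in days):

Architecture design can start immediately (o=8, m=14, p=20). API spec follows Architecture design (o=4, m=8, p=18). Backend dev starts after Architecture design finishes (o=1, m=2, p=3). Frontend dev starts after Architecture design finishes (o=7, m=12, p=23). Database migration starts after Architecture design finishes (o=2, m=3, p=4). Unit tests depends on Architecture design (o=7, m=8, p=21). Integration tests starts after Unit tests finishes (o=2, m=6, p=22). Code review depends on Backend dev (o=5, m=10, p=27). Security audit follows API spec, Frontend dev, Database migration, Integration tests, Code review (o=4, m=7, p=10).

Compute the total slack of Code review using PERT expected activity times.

te_Architecture design = (8 + 4·14 + 20)/6 = 84/6 = 14
te_API spec = (4 + 4·8 + 18)/6 = 54/6 = 9
te_Backend dev = (1 + 4·2 + 3)/6 = 12/6 = 2
te_Frontend dev = (7 + 4·12 + 23)/6 = 78/6 = 13
te_Database migration = (2 + 4·3 + 4)/6 = 18/6 = 3
te_Unit tests = (7 + 4·8 + 21)/6 = 60/6 = 10
te_Integration tests = (2 + 4·6 + 22)/6 = 48/6 = 8
te_Code review = (5 + 4·10 + 27)/6 = 72/6 = 12
te_Security audit = (4 + 4·7 + 10)/6 = 42/6 = 7

Forward pass:
ES_Architecture design = 0; EF_Architecture design = 14
ES_API spec = 14; EF_API spec = 14+9 = 23
ES_Backend dev = 14; EF_Backend dev = 14+2 = 16
ES_Frontend dev = 14; EF_Frontend dev = 14+13 = 27
ES_Database migration = 14; EF_Database migration = 14+3 = 17
ES_Unit tests = 14; EF_Unit tests = 14+10 = 24
ES_Integration tests = 24; EF_Integration tests = 24+8 = 32
ES_Code review = 16; EF_Code review = 16+12 = 28
ES_Security audit = max(EF_API spec=23, EF_Frontend dev=27, EF_Database migration=17, EF_Integration tests=32, EF_Code review=28) = 32; EF_Security audit = 32+7 = 39
Expected project duration μ = 39 days. Critical path: Architecture design → Unit tests → Integration tests → Security audit.

Backward pass:
LF_Security audit = 39; LS_Security audit = 39−7 = 32
LF_Code review = LS_Security audit = 32; LS_Code review = 32−12 = 20
LF_Integration tests = LS_Security audit = 32; LS_Integration tests = 32−8 = 24
LF_Unit tests = LS_Integration tests = 24; LS_Unit tests = 24−10 = 14
LF_Database migration = LS_Security audit = 32; LS_Database migration = 32−3 = 29
LF_Frontend dev = LS_Security audit = 32; LS_Frontend dev = 32−13 = 19
LF_Backend dev = LS_Code review = 20; LS_Backend dev = 20−2 = 18
LF_API spec = LS_Security audit = 32; LS_API spec = 32−9 = 23
LF_Architecture design = min(LS_API spec=23, LS_Backend dev=18, LS_Frontend dev=19, LS_Database migration=29, LS_Unit tests=14) = 14; LS_Architecture design = 14−14 = 0
Slack_Code review = LS_Code review − ES_Code review = 20 − 16 = 4

4 days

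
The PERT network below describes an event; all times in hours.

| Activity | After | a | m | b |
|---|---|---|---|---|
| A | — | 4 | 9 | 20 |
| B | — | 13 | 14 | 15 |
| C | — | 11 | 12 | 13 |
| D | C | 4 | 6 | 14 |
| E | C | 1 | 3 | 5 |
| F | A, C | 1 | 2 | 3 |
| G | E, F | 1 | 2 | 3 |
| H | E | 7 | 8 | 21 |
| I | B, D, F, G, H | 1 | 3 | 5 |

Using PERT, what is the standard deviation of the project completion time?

2.54 hours

te_A = (4 + 4·9 + 20)/6 = 60/6 = 10; σ²_A = ((20−4)/6)² = 7.111
te_B = (13 + 4·14 + 15)/6 = 84/6 = 14; σ²_B = ((15−13)/6)² = 0.111
te_C = (11 + 4·12 + 13)/6 = 72/6 = 12; σ²_C = ((13−11)/6)² = 0.111
te_D = (4 + 4·6 + 14)/6 = 42/6 = 7; σ²_D = ((14−4)/6)² = 2.778
te_E = (1 + 4·3 + 5)/6 = 18/6 = 3; σ²_E = ((5−1)/6)² = 0.444
te_F = (1 + 4·2 + 3)/6 = 12/6 = 2; σ²_F = ((3−1)/6)² = 0.111
te_G = (1 + 4·2 + 3)/6 = 12/6 = 2; σ²_G = ((3−1)/6)² = 0.111
te_H = (7 + 4·8 + 21)/6 = 60/6 = 10; σ²_H = ((21−7)/6)² = 5.444
te_I = (1 + 4·3 + 5)/6 = 18/6 = 3; σ²_I = ((5−1)/6)² = 0.444

Forward pass:
ES_A = 0; EF_A = 10
ES_B = 0; EF_B = 14
ES_C = 0; EF_C = 12
ES_D = 12; EF_D = 12+7 = 19
ES_E = 12; EF_E = 12+3 = 15
ES_F = max(EF_A=10, EF_C=12) = 12; EF_F = 12+2 = 14
ES_G = max(EF_E=15, EF_F=14) = 15; EF_G = 15+2 = 17
ES_H = 15; EF_H = 15+10 = 25
ES_I = max(EF_B=14, EF_D=19, EF_F=14, EF_G=17, EF_H=25) = 25; EF_I = 25+3 = 28
Expected project duration μ = 28 hours. Critical path: C → E → H → I.

Variance along critical path = 0.111 + 0.444 + 5.444 + 0.444 = 6.444
σ = √6.444 = 2.539 hours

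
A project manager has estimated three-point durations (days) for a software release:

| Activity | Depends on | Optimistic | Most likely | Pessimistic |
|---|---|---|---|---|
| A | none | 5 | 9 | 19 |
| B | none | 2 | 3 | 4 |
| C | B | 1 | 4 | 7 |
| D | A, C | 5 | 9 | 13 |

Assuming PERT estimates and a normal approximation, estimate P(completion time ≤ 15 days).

te_A = (5 + 4·9 + 19)/6 = 60/6 = 10; σ²_A = ((19−5)/6)² = 5.444
te_B = (2 + 4·3 + 4)/6 = 18/6 = 3; σ²_B = ((4−2)/6)² = 0.111
te_C = (1 + 4·4 + 7)/6 = 24/6 = 4; σ²_C = ((7−1)/6)² = 1.000
te_D = (5 + 4·9 + 13)/6 = 54/6 = 9; σ²_D = ((13−5)/6)² = 1.778

Forward pass:
ES_A = 0; EF_A = 10
ES_B = 0; EF_B = 3
ES_C = 3; EF_C = 3+4 = 7
ES_D = max(EF_A=10, EF_C=7) = 10; EF_D = 10+9 = 19
Expected project duration μ = 19 days. Critical path: A → D.

Variance along critical path = 5.444 + 1.778 = 7.222; σ = √7.222 = 2.687 days.
Z = (15 − 19) / 2.687 = -1.488
P(T ≤ 15) = Φ(-1.488) ≈ 0.068

0.068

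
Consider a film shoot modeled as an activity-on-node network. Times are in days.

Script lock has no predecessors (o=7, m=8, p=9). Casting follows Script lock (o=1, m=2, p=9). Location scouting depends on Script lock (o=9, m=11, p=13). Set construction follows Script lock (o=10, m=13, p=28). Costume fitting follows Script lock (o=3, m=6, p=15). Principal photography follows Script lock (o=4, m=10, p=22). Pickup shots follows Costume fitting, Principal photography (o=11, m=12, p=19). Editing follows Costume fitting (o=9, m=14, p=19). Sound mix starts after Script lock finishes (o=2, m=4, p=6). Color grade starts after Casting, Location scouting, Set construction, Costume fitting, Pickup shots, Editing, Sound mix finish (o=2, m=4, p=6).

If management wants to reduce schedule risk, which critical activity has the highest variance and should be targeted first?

te_Script lock = (7 + 4·8 + 9)/6 = 48/6 = 8; σ²_Script lock = ((9−7)/6)² = 0.111
te_Casting = (1 + 4·2 + 9)/6 = 18/6 = 3; σ²_Casting = ((9−1)/6)² = 1.778
te_Location scouting = (9 + 4·11 + 13)/6 = 66/6 = 11; σ²_Location scouting = ((13−9)/6)² = 0.444
te_Set construction = (10 + 4·13 + 28)/6 = 90/6 = 15; σ²_Set construction = ((28−10)/6)² = 9.000
te_Costume fitting = (3 + 4·6 + 15)/6 = 42/6 = 7; σ²_Costume fitting = ((15−3)/6)² = 4.000
te_Principal photography = (4 + 4·10 + 22)/6 = 66/6 = 11; σ²_Principal photography = ((22−4)/6)² = 9.000
te_Pickup shots = (11 + 4·12 + 19)/6 = 78/6 = 13; σ²_Pickup shots = ((19−11)/6)² = 1.778
te_Editing = (9 + 4·14 + 19)/6 = 84/6 = 14; σ²_Editing = ((19−9)/6)² = 2.778
te_Sound mix = (2 + 4·4 + 6)/6 = 24/6 = 4; σ²_Sound mix = ((6−2)/6)² = 0.444
te_Color grade = (2 + 4·4 + 6)/6 = 24/6 = 4; σ²_Color grade = ((6−2)/6)² = 0.444

Forward pass:
ES_Script lock = 0; EF_Script lock = 8
ES_Casting = 8; EF_Casting = 8+3 = 11
ES_Location scouting = 8; EF_Location scouting = 8+11 = 19
ES_Set construction = 8; EF_Set construction = 8+15 = 23
ES_Costume fitting = 8; EF_Costume fitting = 8+7 = 15
ES_Principal photography = 8; EF_Principal photography = 8+11 = 19
ES_Pickup shots = max(EF_Costume fitting=15, EF_Principal photography=19) = 19; EF_Pickup shots = 19+13 = 32
ES_Editing = 15; EF_Editing = 15+14 = 29
ES_Sound mix = 8; EF_Sound mix = 8+4 = 12
ES_Color grade = max(EF_Casting=11, EF_Location scouting=19, EF_Set construction=23, EF_Costume fitting=15, EF_Pickup shots=32, EF_Editing=29, EF_Sound mix=12) = 32; EF_Color grade = 32+4 = 36
Expected project duration μ = 36 days. Critical path: Script lock → Principal photography → Pickup shots → Color grade.

Variances on critical path: σ²_Script lock=0.111, σ²_Principal photography=9.000, σ²_Pickup shots=1.778, σ²_Color grade=0.444.
Largest is σ²_Principal photography = 9.000.

Principal photography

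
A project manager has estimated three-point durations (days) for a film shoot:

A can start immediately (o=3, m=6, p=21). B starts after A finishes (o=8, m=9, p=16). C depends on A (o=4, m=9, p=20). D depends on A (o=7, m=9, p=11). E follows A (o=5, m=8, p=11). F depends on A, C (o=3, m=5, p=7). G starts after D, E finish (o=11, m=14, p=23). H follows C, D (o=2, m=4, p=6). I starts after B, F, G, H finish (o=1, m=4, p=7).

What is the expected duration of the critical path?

te_A = (3 + 4·6 + 21)/6 = 48/6 = 8
te_B = (8 + 4·9 + 16)/6 = 60/6 = 10
te_C = (4 + 4·9 + 20)/6 = 60/6 = 10
te_D = (7 + 4·9 + 11)/6 = 54/6 = 9
te_E = (5 + 4·8 + 11)/6 = 48/6 = 8
te_F = (3 + 4·5 + 7)/6 = 30/6 = 5
te_G = (11 + 4·14 + 23)/6 = 90/6 = 15
te_H = (2 + 4·4 + 6)/6 = 24/6 = 4
te_I = (1 + 4·4 + 7)/6 = 24/6 = 4

Forward pass:
ES_A = 0; EF_A = 8
ES_B = 8; EF_B = 8+10 = 18
ES_C = 8; EF_C = 8+10 = 18
ES_D = 8; EF_D = 8+9 = 17
ES_E = 8; EF_E = 8+8 = 16
ES_F = max(EF_A=8, EF_C=18) = 18; EF_F = 18+5 = 23
ES_G = max(EF_D=17, EF_E=16) = 17; EF_G = 17+15 = 32
ES_H = max(EF_C=18, EF_D=17) = 18; EF_H = 18+4 = 22
ES_I = max(EF_B=18, EF_F=23, EF_G=32, EF_H=22) = 32; EF_I = 32+4 = 36
Expected project duration μ = 36 days. Critical path: A → D → G → I.

36 days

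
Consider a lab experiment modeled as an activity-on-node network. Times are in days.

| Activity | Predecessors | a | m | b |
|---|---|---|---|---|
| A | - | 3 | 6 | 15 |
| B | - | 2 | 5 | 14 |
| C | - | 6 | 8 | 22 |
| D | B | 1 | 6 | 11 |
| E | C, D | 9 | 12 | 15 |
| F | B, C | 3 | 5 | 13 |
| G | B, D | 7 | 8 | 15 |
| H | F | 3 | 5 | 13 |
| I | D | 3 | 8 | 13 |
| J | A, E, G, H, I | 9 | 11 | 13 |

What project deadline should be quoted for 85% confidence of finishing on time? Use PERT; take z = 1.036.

38.0 days

te_A = (3 + 4·6 + 15)/6 = 42/6 = 7; σ²_A = ((15−3)/6)² = 4.000
te_B = (2 + 4·5 + 14)/6 = 36/6 = 6; σ²_B = ((14−2)/6)² = 4.000
te_C = (6 + 4·8 + 22)/6 = 60/6 = 10; σ²_C = ((22−6)/6)² = 7.111
te_D = (1 + 4·6 + 11)/6 = 36/6 = 6; σ²_D = ((11−1)/6)² = 2.778
te_E = (9 + 4·12 + 15)/6 = 72/6 = 12; σ²_E = ((15−9)/6)² = 1.000
te_F = (3 + 4·5 + 13)/6 = 36/6 = 6; σ²_F = ((13−3)/6)² = 2.778
te_G = (7 + 4·8 + 15)/6 = 54/6 = 9; σ²_G = ((15−7)/6)² = 1.778
te_H = (3 + 4·5 + 13)/6 = 36/6 = 6; σ²_H = ((13−3)/6)² = 2.778
te_I = (3 + 4·8 + 13)/6 = 48/6 = 8; σ²_I = ((13−3)/6)² = 2.778
te_J = (9 + 4·11 + 13)/6 = 66/6 = 11; σ²_J = ((13−9)/6)² = 0.444

Forward pass:
ES_A = 0; EF_A = 7
ES_B = 0; EF_B = 6
ES_C = 0; EF_C = 10
ES_D = 6; EF_D = 6+6 = 12
ES_E = max(EF_C=10, EF_D=12) = 12; EF_E = 12+12 = 24
ES_F = max(EF_B=6, EF_C=10) = 10; EF_F = 10+6 = 16
ES_G = max(EF_B=6, EF_D=12) = 12; EF_G = 12+9 = 21
ES_H = 16; EF_H = 16+6 = 22
ES_I = 12; EF_I = 12+8 = 20
ES_J = max(EF_A=7, EF_E=24, EF_G=21, EF_H=22, EF_I=20) = 24; EF_J = 24+11 = 35
Expected project duration μ = 35 days. Critical path: B → D → E → J.

Variance along critical path = 4.000 + 2.778 + 1.000 + 0.444 = 8.222; σ = 2.867 days.
D = μ + z·σ = 35 + 1.036·2.867 = 38.0 days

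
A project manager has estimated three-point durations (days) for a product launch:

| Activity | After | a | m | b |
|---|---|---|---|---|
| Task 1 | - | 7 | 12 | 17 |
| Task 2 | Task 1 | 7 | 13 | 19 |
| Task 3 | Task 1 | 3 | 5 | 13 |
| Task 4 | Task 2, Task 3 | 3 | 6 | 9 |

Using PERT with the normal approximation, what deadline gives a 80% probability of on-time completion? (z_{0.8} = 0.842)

te_Task 1 = (7 + 4·12 + 17)/6 = 72/6 = 12; σ²_Task 1 = ((17−7)/6)² = 2.778
te_Task 2 = (7 + 4·13 + 19)/6 = 78/6 = 13; σ²_Task 2 = ((19−7)/6)² = 4.000
te_Task 3 = (3 + 4·5 + 13)/6 = 36/6 = 6; σ²_Task 3 = ((13−3)/6)² = 2.778
te_Task 4 = (3 + 4·6 + 9)/6 = 36/6 = 6; σ²_Task 4 = ((9−3)/6)² = 1.000

Forward pass:
ES_Task 1 = 0; EF_Task 1 = 12
ES_Task 2 = 12; EF_Task 2 = 12+13 = 25
ES_Task 3 = 12; EF_Task 3 = 12+6 = 18
ES_Task 4 = max(EF_Task 2=25, EF_Task 3=18) = 25; EF_Task 4 = 25+6 = 31
Expected project duration μ = 31 days. Critical path: Task 1 → Task 2 → Task 4.

Variance along critical path = 2.778 + 4.000 + 1.000 = 7.778; σ = 2.789 days.
D = μ + z·σ = 31 + 0.842·2.789 = 33.3 days

33.3 days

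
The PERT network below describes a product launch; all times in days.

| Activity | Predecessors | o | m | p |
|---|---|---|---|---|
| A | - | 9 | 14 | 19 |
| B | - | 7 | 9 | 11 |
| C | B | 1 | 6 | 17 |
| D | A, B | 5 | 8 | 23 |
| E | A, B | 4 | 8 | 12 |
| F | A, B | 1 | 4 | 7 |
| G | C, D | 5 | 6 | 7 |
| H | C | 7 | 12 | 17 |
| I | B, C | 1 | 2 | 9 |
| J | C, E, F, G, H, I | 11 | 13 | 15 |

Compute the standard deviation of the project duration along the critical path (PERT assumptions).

3.51 days

te_A = (9 + 4·14 + 19)/6 = 84/6 = 14; σ²_A = ((19−9)/6)² = 2.778
te_B = (7 + 4·9 + 11)/6 = 54/6 = 9; σ²_B = ((11−7)/6)² = 0.444
te_C = (1 + 4·6 + 17)/6 = 42/6 = 7; σ²_C = ((17−1)/6)² = 7.111
te_D = (5 + 4·8 + 23)/6 = 60/6 = 10; σ²_D = ((23−5)/6)² = 9.000
te_E = (4 + 4·8 + 12)/6 = 48/6 = 8; σ²_E = ((12−4)/6)² = 1.778
te_F = (1 + 4·4 + 7)/6 = 24/6 = 4; σ²_F = ((7−1)/6)² = 1.000
te_G = (5 + 4·6 + 7)/6 = 36/6 = 6; σ²_G = ((7−5)/6)² = 0.111
te_H = (7 + 4·12 + 17)/6 = 72/6 = 12; σ²_H = ((17−7)/6)² = 2.778
te_I = (1 + 4·2 + 9)/6 = 18/6 = 3; σ²_I = ((9−1)/6)² = 1.778
te_J = (11 + 4·13 + 15)/6 = 78/6 = 13; σ²_J = ((15−11)/6)² = 0.444

Forward pass:
ES_A = 0; EF_A = 14
ES_B = 0; EF_B = 9
ES_C = 9; EF_C = 9+7 = 16
ES_D = max(EF_A=14, EF_B=9) = 14; EF_D = 14+10 = 24
ES_E = max(EF_A=14, EF_B=9) = 14; EF_E = 14+8 = 22
ES_F = max(EF_A=14, EF_B=9) = 14; EF_F = 14+4 = 18
ES_G = max(EF_C=16, EF_D=24) = 24; EF_G = 24+6 = 30
ES_H = 16; EF_H = 16+12 = 28
ES_I = max(EF_B=9, EF_C=16) = 16; EF_I = 16+3 = 19
ES_J = max(EF_C=16, EF_E=22, EF_F=18, EF_G=30, EF_H=28, EF_I=19) = 30; EF_J = 30+13 = 43
Expected project duration μ = 43 days. Critical path: A → D → G → J.

Variance along critical path = 2.778 + 9.000 + 0.111 + 0.444 = 12.333
σ = √12.333 = 3.512 days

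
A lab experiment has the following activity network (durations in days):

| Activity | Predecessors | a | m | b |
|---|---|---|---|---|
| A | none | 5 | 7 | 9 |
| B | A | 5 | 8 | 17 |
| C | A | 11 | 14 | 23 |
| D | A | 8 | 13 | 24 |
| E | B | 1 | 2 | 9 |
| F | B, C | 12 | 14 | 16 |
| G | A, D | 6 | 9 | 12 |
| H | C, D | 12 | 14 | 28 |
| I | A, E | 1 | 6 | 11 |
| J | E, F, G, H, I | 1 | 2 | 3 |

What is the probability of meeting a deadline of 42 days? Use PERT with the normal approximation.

0.721

te_A = (5 + 4·7 + 9)/6 = 42/6 = 7; σ²_A = ((9−5)/6)² = 0.444
te_B = (5 + 4·8 + 17)/6 = 54/6 = 9; σ²_B = ((17−5)/6)² = 4.000
te_C = (11 + 4·14 + 23)/6 = 90/6 = 15; σ²_C = ((23−11)/6)² = 4.000
te_D = (8 + 4·13 + 24)/6 = 84/6 = 14; σ²_D = ((24−8)/6)² = 7.111
te_E = (1 + 4·2 + 9)/6 = 18/6 = 3; σ²_E = ((9−1)/6)² = 1.778
te_F = (12 + 4·14 + 16)/6 = 84/6 = 14; σ²_F = ((16−12)/6)² = 0.444
te_G = (6 + 4·9 + 12)/6 = 54/6 = 9; σ²_G = ((12−6)/6)² = 1.000
te_H = (12 + 4·14 + 28)/6 = 96/6 = 16; σ²_H = ((28−12)/6)² = 7.111
te_I = (1 + 4·6 + 11)/6 = 36/6 = 6; σ²_I = ((11−1)/6)² = 2.778
te_J = (1 + 4·2 + 3)/6 = 12/6 = 2; σ²_J = ((3−1)/6)² = 0.111

Forward pass:
ES_A = 0; EF_A = 7
ES_B = 7; EF_B = 7+9 = 16
ES_C = 7; EF_C = 7+15 = 22
ES_D = 7; EF_D = 7+14 = 21
ES_E = 16; EF_E = 16+3 = 19
ES_F = max(EF_B=16, EF_C=22) = 22; EF_F = 22+14 = 36
ES_G = max(EF_A=7, EF_D=21) = 21; EF_G = 21+9 = 30
ES_H = max(EF_C=22, EF_D=21) = 22; EF_H = 22+16 = 38
ES_I = max(EF_A=7, EF_E=19) = 19; EF_I = 19+6 = 25
ES_J = max(EF_E=19, EF_F=36, EF_G=30, EF_H=38, EF_I=25) = 38; EF_J = 38+2 = 40
Expected project duration μ = 40 days. Critical path: A → C → H → J.

Variance along critical path = 0.444 + 4.000 + 7.111 + 0.111 = 11.667; σ = √11.667 = 3.416 days.
Z = (42 − 40) / 3.416 = 0.586
P(T ≤ 42) = Φ(0.586) ≈ 0.721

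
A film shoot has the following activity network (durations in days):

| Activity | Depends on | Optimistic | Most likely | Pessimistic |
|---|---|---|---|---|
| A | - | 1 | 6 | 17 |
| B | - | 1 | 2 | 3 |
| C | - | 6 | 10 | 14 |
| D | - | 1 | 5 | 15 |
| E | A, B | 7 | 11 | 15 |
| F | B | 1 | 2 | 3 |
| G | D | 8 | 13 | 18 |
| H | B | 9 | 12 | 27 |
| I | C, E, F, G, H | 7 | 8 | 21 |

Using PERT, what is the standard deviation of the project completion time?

te_A = (1 + 4·6 + 17)/6 = 42/6 = 7; σ²_A = ((17−1)/6)² = 7.111
te_B = (1 + 4·2 + 3)/6 = 12/6 = 2; σ²_B = ((3−1)/6)² = 0.111
te_C = (6 + 4·10 + 14)/6 = 60/6 = 10; σ²_C = ((14−6)/6)² = 1.778
te_D = (1 + 4·5 + 15)/6 = 36/6 = 6; σ²_D = ((15−1)/6)² = 5.444
te_E = (7 + 4·11 + 15)/6 = 66/6 = 11; σ²_E = ((15−7)/6)² = 1.778
te_F = (1 + 4·2 + 3)/6 = 12/6 = 2; σ²_F = ((3−1)/6)² = 0.111
te_G = (8 + 4·13 + 18)/6 = 78/6 = 13; σ²_G = ((18−8)/6)² = 2.778
te_H = (9 + 4·12 + 27)/6 = 84/6 = 14; σ²_H = ((27−9)/6)² = 9.000
te_I = (7 + 4·8 + 21)/6 = 60/6 = 10; σ²_I = ((21−7)/6)² = 5.444

Forward pass:
ES_A = 0; EF_A = 7
ES_B = 0; EF_B = 2
ES_C = 0; EF_C = 10
ES_D = 0; EF_D = 6
ES_E = max(EF_A=7, EF_B=2) = 7; EF_E = 7+11 = 18
ES_F = 2; EF_F = 2+2 = 4
ES_G = 6; EF_G = 6+13 = 19
ES_H = 2; EF_H = 2+14 = 16
ES_I = max(EF_C=10, EF_E=18, EF_F=4, EF_G=19, EF_H=16) = 19; EF_I = 19+10 = 29
Expected project duration μ = 29 days. Critical path: D → G → I.

Variance along critical path = 5.444 + 2.778 + 5.444 = 13.667
σ = √13.667 = 3.697 days

3.70 days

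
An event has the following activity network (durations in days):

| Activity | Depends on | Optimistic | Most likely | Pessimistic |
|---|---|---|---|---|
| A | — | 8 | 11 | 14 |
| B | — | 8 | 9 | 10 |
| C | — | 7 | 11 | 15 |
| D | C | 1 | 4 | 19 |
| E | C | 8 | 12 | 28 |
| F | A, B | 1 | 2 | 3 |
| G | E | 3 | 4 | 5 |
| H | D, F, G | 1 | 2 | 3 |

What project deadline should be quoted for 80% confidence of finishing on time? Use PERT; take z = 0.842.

te_A = (8 + 4·11 + 14)/6 = 66/6 = 11; σ²_A = ((14−8)/6)² = 1.000
te_B = (8 + 4·9 + 10)/6 = 54/6 = 9; σ²_B = ((10−8)/6)² = 0.111
te_C = (7 + 4·11 + 15)/6 = 66/6 = 11; σ²_C = ((15−7)/6)² = 1.778
te_D = (1 + 4·4 + 19)/6 = 36/6 = 6; σ²_D = ((19−1)/6)² = 9.000
te_E = (8 + 4·12 + 28)/6 = 84/6 = 14; σ²_E = ((28−8)/6)² = 11.111
te_F = (1 + 4·2 + 3)/6 = 12/6 = 2; σ²_F = ((3−1)/6)² = 0.111
te_G = (3 + 4·4 + 5)/6 = 24/6 = 4; σ²_G = ((5−3)/6)² = 0.111
te_H = (1 + 4·2 + 3)/6 = 12/6 = 2; σ²_H = ((3−1)/6)² = 0.111

Forward pass:
ES_A = 0; EF_A = 11
ES_B = 0; EF_B = 9
ES_C = 0; EF_C = 11
ES_D = 11; EF_D = 11+6 = 17
ES_E = 11; EF_E = 11+14 = 25
ES_F = max(EF_A=11, EF_B=9) = 11; EF_F = 11+2 = 13
ES_G = 25; EF_G = 25+4 = 29
ES_H = max(EF_D=17, EF_F=13, EF_G=29) = 29; EF_H = 29+2 = 31
Expected project duration μ = 31 days. Critical path: C → E → G → H.

Variance along critical path = 1.778 + 11.111 + 0.111 + 0.111 = 13.111; σ = 3.621 days.
D = μ + z·σ = 31 + 0.842·3.621 = 34.0 days

34.0 days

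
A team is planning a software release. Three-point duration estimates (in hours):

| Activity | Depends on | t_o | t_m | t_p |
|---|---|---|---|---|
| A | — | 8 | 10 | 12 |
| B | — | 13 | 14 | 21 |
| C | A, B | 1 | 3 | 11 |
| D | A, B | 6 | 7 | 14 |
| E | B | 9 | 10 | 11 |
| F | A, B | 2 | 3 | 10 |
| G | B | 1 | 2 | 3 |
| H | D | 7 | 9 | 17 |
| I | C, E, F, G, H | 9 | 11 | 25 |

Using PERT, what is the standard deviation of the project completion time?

te_A = (8 + 4·10 + 12)/6 = 60/6 = 10; σ²_A = ((12−8)/6)² = 0.444
te_B = (13 + 4·14 + 21)/6 = 90/6 = 15; σ²_B = ((21−13)/6)² = 1.778
te_C = (1 + 4·3 + 11)/6 = 24/6 = 4; σ²_C = ((11−1)/6)² = 2.778
te_D = (6 + 4·7 + 14)/6 = 48/6 = 8; σ²_D = ((14−6)/6)² = 1.778
te_E = (9 + 4·10 + 11)/6 = 60/6 = 10; σ²_E = ((11−9)/6)² = 0.111
te_F = (2 + 4·3 + 10)/6 = 24/6 = 4; σ²_F = ((10−2)/6)² = 1.778
te_G = (1 + 4·2 + 3)/6 = 12/6 = 2; σ²_G = ((3−1)/6)² = 0.111
te_H = (7 + 4·9 + 17)/6 = 60/6 = 10; σ²_H = ((17−7)/6)² = 2.778
te_I = (9 + 4·11 + 25)/6 = 78/6 = 13; σ²_I = ((25−9)/6)² = 7.111

Forward pass:
ES_A = 0; EF_A = 10
ES_B = 0; EF_B = 15
ES_C = max(EF_A=10, EF_B=15) = 15; EF_C = 15+4 = 19
ES_D = max(EF_A=10, EF_B=15) = 15; EF_D = 15+8 = 23
ES_E = 15; EF_E = 15+10 = 25
ES_F = max(EF_A=10, EF_B=15) = 15; EF_F = 15+4 = 19
ES_G = 15; EF_G = 15+2 = 17
ES_H = 23; EF_H = 23+10 = 33
ES_I = max(EF_C=19, EF_E=25, EF_F=19, EF_G=17, EF_H=33) = 33; EF_I = 33+13 = 46
Expected project duration μ = 46 hours. Critical path: B → D → H → I.

Variance along critical path = 1.778 + 1.778 + 2.778 + 7.111 = 13.444
σ = √13.444 = 3.667 hours

3.67 hours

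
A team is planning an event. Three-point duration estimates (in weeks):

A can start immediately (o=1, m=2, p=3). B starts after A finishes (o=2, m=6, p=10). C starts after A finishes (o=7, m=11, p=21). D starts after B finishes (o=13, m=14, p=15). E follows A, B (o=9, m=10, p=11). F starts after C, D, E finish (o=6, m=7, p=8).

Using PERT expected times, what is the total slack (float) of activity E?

te_A = (1 + 4·2 + 3)/6 = 12/6 = 2
te_B = (2 + 4·6 + 10)/6 = 36/6 = 6
te_C = (7 + 4·11 + 21)/6 = 72/6 = 12
te_D = (13 + 4·14 + 15)/6 = 84/6 = 14
te_E = (9 + 4·10 + 11)/6 = 60/6 = 10
te_F = (6 + 4·7 + 8)/6 = 42/6 = 7

Forward pass:
ES_A = 0; EF_A = 2
ES_B = 2; EF_B = 2+6 = 8
ES_C = 2; EF_C = 2+12 = 14
ES_D = 8; EF_D = 8+14 = 22
ES_E = max(EF_A=2, EF_B=8) = 8; EF_E = 8+10 = 18
ES_F = max(EF_C=14, EF_D=22, EF_E=18) = 22; EF_F = 22+7 = 29
Expected project duration μ = 29 weeks. Critical path: A → B → D → F.

Backward pass:
LF_F = 29; LS_F = 29−7 = 22
LF_E = LS_F = 22; LS_E = 22−10 = 12
LF_D = LS_F = 22; LS_D = 22−14 = 8
LF_C = LS_F = 22; LS_C = 22−12 = 10
LF_B = min(LS_D=8, LS_E=12) = 8; LS_B = 8−6 = 2
LF_A = min(LS_B=2, LS_C=10, LS_E=12) = 2; LS_A = 2−2 = 0
Slack_E = LS_E − ES_E = 12 − 8 = 4

4 weeks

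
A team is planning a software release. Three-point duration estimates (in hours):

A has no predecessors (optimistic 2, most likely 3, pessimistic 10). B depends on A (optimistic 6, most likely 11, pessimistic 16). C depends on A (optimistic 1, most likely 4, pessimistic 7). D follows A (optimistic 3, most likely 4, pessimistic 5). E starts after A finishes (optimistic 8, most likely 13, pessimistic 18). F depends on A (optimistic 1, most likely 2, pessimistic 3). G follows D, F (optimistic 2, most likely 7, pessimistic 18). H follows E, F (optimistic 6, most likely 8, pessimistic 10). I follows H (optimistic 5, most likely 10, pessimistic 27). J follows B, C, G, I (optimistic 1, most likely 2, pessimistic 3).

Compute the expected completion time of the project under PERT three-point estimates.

39 hours

te_A = (2 + 4·3 + 10)/6 = 24/6 = 4
te_B = (6 + 4·11 + 16)/6 = 66/6 = 11
te_C = (1 + 4·4 + 7)/6 = 24/6 = 4
te_D = (3 + 4·4 + 5)/6 = 24/6 = 4
te_E = (8 + 4·13 + 18)/6 = 78/6 = 13
te_F = (1 + 4·2 + 3)/6 = 12/6 = 2
te_G = (2 + 4·7 + 18)/6 = 48/6 = 8
te_H = (6 + 4·8 + 10)/6 = 48/6 = 8
te_I = (5 + 4·10 + 27)/6 = 72/6 = 12
te_J = (1 + 4·2 + 3)/6 = 12/6 = 2

Forward pass:
ES_A = 0; EF_A = 4
ES_B = 4; EF_B = 4+11 = 15
ES_C = 4; EF_C = 4+4 = 8
ES_D = 4; EF_D = 4+4 = 8
ES_E = 4; EF_E = 4+13 = 17
ES_F = 4; EF_F = 4+2 = 6
ES_G = max(EF_D=8, EF_F=6) = 8; EF_G = 8+8 = 16
ES_H = max(EF_E=17, EF_F=6) = 17; EF_H = 17+8 = 25
ES_I = 25; EF_I = 25+12 = 37
ES_J = max(EF_B=15, EF_C=8, EF_G=16, EF_I=37) = 37; EF_J = 37+2 = 39
Expected project duration μ = 39 hours. Critical path: A → E → H → I → J.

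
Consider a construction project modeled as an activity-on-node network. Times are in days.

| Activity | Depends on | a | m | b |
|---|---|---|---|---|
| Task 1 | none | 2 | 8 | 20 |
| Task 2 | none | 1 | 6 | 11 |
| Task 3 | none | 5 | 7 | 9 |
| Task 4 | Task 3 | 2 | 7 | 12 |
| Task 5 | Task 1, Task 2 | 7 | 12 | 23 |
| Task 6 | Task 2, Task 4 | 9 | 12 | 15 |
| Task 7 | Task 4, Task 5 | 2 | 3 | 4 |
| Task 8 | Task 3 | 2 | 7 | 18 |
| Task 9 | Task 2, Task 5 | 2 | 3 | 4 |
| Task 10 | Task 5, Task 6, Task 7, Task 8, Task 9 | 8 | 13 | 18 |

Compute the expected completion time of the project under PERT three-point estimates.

te_Task 1 = (2 + 4·8 + 20)/6 = 54/6 = 9
te_Task 2 = (1 + 4·6 + 11)/6 = 36/6 = 6
te_Task 3 = (5 + 4·7 + 9)/6 = 42/6 = 7
te_Task 4 = (2 + 4·7 + 12)/6 = 42/6 = 7
te_Task 5 = (7 + 4·12 + 23)/6 = 78/6 = 13
te_Task 6 = (9 + 4·12 + 15)/6 = 72/6 = 12
te_Task 7 = (2 + 4·3 + 4)/6 = 18/6 = 3
te_Task 8 = (2 + 4·7 + 18)/6 = 48/6 = 8
te_Task 9 = (2 + 4·3 + 4)/6 = 18/6 = 3
te_Task 10 = (8 + 4·13 + 18)/6 = 78/6 = 13

Forward pass:
ES_Task 1 = 0; EF_Task 1 = 9
ES_Task 2 = 0; EF_Task 2 = 6
ES_Task 3 = 0; EF_Task 3 = 7
ES_Task 4 = 7; EF_Task 4 = 7+7 = 14
ES_Task 5 = max(EF_Task 1=9, EF_Task 2=6) = 9; EF_Task 5 = 9+13 = 22
ES_Task 6 = max(EF_Task 2=6, EF_Task 4=14) = 14; EF_Task 6 = 14+12 = 26
ES_Task 7 = max(EF_Task 4=14, EF_Task 5=22) = 22; EF_Task 7 = 22+3 = 25
ES_Task 8 = 7; EF_Task 8 = 7+8 = 15
ES_Task 9 = max(EF_Task 2=6, EF_Task 5=22) = 22; EF_Task 9 = 22+3 = 25
ES_Task 10 = max(EF_Task 5=22, EF_Task 6=26, EF_Task 7=25, EF_Task 8=15, EF_Task 9=25) = 26; EF_Task 10 = 26+13 = 39
Expected project duration μ = 39 days. Critical path: Task 3 → Task 4 → Task 6 → Task 10.

39 days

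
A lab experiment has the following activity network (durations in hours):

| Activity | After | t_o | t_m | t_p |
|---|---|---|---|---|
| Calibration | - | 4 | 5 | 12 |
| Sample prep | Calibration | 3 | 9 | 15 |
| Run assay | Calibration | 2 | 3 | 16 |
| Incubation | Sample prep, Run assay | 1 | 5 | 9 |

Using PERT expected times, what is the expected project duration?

te_Calibration = (4 + 4·5 + 12)/6 = 36/6 = 6
te_Sample prep = (3 + 4·9 + 15)/6 = 54/6 = 9
te_Run assay = (2 + 4·3 + 16)/6 = 30/6 = 5
te_Incubation = (1 + 4·5 + 9)/6 = 30/6 = 5

Forward pass:
ES_Calibration = 0; EF_Calibration = 6
ES_Sample prep = 6; EF_Sample prep = 6+9 = 15
ES_Run assay = 6; EF_Run assay = 6+5 = 11
ES_Incubation = max(EF_Sample prep=15, EF_Run assay=11) = 15; EF_Incubation = 15+5 = 20
Expected project duration μ = 20 hours. Critical path: Calibration → Sample prep → Incubation.

20 hours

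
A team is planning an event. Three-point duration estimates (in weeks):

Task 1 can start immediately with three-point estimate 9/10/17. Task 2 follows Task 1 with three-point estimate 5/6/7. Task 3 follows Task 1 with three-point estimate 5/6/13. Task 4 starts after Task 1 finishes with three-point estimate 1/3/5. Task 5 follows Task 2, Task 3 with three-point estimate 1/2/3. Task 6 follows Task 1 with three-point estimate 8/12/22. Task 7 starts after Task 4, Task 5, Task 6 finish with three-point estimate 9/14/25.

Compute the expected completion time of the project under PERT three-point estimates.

te_Task 1 = (9 + 4·10 + 17)/6 = 66/6 = 11
te_Task 2 = (5 + 4·6 + 7)/6 = 36/6 = 6
te_Task 3 = (5 + 4·6 + 13)/6 = 42/6 = 7
te_Task 4 = (1 + 4·3 + 5)/6 = 18/6 = 3
te_Task 5 = (1 + 4·2 + 3)/6 = 12/6 = 2
te_Task 6 = (8 + 4·12 + 22)/6 = 78/6 = 13
te_Task 7 = (9 + 4·14 + 25)/6 = 90/6 = 15

Forward pass:
ES_Task 1 = 0; EF_Task 1 = 11
ES_Task 2 = 11; EF_Task 2 = 11+6 = 17
ES_Task 3 = 11; EF_Task 3 = 11+7 = 18
ES_Task 4 = 11; EF_Task 4 = 11+3 = 14
ES_Task 5 = max(EF_Task 2=17, EF_Task 3=18) = 18; EF_Task 5 = 18+2 = 20
ES_Task 6 = 11; EF_Task 6 = 11+13 = 24
ES_Task 7 = max(EF_Task 4=14, EF_Task 5=20, EF_Task 6=24) = 24; EF_Task 7 = 24+15 = 39
Expected project duration μ = 39 weeks. Critical path: Task 1 → Task 6 → Task 7.

39 weeks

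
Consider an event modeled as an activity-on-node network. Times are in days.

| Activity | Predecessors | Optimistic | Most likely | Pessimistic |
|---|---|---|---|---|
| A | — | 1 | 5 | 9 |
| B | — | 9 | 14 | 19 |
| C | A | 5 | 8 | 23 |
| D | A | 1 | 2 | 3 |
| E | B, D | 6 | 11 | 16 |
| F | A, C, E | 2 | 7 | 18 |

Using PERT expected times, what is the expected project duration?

te_A = (1 + 4·5 + 9)/6 = 30/6 = 5
te_B = (9 + 4·14 + 19)/6 = 84/6 = 14
te_C = (5 + 4·8 + 23)/6 = 60/6 = 10
te_D = (1 + 4·2 + 3)/6 = 12/6 = 2
te_E = (6 + 4·11 + 16)/6 = 66/6 = 11
te_F = (2 + 4·7 + 18)/6 = 48/6 = 8

Forward pass:
ES_A = 0; EF_A = 5
ES_B = 0; EF_B = 14
ES_C = 5; EF_C = 5+10 = 15
ES_D = 5; EF_D = 5+2 = 7
ES_E = max(EF_B=14, EF_D=7) = 14; EF_E = 14+11 = 25
ES_F = max(EF_A=5, EF_C=15, EF_E=25) = 25; EF_F = 25+8 = 33
Expected project duration μ = 33 days. Critical path: B → E → F.

33 days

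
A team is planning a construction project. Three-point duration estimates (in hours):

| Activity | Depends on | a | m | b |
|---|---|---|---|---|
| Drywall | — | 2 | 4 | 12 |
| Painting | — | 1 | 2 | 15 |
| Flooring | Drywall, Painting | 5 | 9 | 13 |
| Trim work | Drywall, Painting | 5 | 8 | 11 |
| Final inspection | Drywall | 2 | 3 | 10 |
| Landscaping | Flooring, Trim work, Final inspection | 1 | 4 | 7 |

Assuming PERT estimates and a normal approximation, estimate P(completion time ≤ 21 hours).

te_Drywall = (2 + 4·4 + 12)/6 = 30/6 = 5; σ²_Drywall = ((12−2)/6)² = 2.778
te_Painting = (1 + 4·2 + 15)/6 = 24/6 = 4; σ²_Painting = ((15−1)/6)² = 5.444
te_Flooring = (5 + 4·9 + 13)/6 = 54/6 = 9; σ²_Flooring = ((13−5)/6)² = 1.778
te_Trim work = (5 + 4·8 + 11)/6 = 48/6 = 8; σ²_Trim work = ((11−5)/6)² = 1.000
te_Final inspection = (2 + 4·3 + 10)/6 = 24/6 = 4; σ²_Final inspection = ((10−2)/6)² = 1.778
te_Landscaping = (1 + 4·4 + 7)/6 = 24/6 = 4; σ²_Landscaping = ((7−1)/6)² = 1.000

Forward pass:
ES_Drywall = 0; EF_Drywall = 5
ES_Painting = 0; EF_Painting = 4
ES_Flooring = max(EF_Drywall=5, EF_Painting=4) = 5; EF_Flooring = 5+9 = 14
ES_Trim work = max(EF_Drywall=5, EF_Painting=4) = 5; EF_Trim work = 5+8 = 13
ES_Final inspection = 5; EF_Final inspection = 5+4 = 9
ES_Landscaping = max(EF_Flooring=14, EF_Trim work=13, EF_Final inspection=9) = 14; EF_Landscaping = 14+4 = 18
Expected project duration μ = 18 hours. Critical path: Drywall → Flooring → Landscaping.

Variance along critical path = 2.778 + 1.778 + 1.000 = 5.556; σ = √5.556 = 2.357 hours.
Z = (21 − 18) / 2.357 = 1.273
P(T ≤ 21) = Φ(1.273) ≈ 0.898

0.898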